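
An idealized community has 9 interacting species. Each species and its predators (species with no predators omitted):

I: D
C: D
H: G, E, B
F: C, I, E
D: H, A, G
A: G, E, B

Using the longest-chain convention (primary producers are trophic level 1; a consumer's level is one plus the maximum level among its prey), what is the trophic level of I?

Trophic level 2

F is a producer → level 1.
I eats F → level 2.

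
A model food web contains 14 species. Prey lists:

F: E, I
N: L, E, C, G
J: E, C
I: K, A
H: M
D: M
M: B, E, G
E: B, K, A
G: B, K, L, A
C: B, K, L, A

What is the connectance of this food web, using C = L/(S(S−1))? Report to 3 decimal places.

The web has S = 14 species and L = 26 feeding links.
C = L / (S(S−1)) = 26 / 182 = 0.1429 ≈ 0.143.

C = 0.143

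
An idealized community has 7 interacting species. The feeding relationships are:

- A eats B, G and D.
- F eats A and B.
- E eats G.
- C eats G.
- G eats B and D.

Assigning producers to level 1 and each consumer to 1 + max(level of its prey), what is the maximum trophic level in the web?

Producers (level 1): B, D.
B → G → A → F gives F level 4.
No species has a prey at level 4, so no species reaches level 5.

4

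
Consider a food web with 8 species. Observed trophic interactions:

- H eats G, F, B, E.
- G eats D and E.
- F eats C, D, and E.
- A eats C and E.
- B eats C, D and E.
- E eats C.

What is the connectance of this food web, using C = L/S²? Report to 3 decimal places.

The web has S = 8 species and L = 15 feeding links.
C = L / S² = 15 / 64 = 0.2344 ≈ 0.234.

C = 0.234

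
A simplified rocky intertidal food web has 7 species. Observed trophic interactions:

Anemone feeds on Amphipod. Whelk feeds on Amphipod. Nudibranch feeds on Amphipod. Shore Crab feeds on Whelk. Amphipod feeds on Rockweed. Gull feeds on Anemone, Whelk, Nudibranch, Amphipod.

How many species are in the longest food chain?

One longest chain: Rockweed → Amphipod → Whelk → Shore Crab.
It has 4 species and 3 links.

4 species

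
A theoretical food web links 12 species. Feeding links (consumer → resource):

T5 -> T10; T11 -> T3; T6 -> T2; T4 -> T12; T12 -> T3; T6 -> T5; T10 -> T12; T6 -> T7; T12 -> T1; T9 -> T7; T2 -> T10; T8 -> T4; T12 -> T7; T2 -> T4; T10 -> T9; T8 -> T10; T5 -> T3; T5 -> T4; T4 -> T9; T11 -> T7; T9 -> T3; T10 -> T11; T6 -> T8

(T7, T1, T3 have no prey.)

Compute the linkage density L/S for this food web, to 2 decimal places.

L/S = 1.92

There are L = 23 links among S = 12 species.
L/S = 23/12 = 1.9167 ≈ 1.92.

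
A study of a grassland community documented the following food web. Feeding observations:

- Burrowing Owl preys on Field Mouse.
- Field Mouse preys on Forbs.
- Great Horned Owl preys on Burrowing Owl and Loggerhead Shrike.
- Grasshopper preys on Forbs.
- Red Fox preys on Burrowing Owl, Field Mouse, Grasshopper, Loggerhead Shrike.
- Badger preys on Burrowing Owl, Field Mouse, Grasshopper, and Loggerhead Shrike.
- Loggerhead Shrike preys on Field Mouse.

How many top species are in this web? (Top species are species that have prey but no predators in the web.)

3

Top species (has prey, but nothing eats it): Red Fox, Great Horned Owl, Badger.
Count: 3.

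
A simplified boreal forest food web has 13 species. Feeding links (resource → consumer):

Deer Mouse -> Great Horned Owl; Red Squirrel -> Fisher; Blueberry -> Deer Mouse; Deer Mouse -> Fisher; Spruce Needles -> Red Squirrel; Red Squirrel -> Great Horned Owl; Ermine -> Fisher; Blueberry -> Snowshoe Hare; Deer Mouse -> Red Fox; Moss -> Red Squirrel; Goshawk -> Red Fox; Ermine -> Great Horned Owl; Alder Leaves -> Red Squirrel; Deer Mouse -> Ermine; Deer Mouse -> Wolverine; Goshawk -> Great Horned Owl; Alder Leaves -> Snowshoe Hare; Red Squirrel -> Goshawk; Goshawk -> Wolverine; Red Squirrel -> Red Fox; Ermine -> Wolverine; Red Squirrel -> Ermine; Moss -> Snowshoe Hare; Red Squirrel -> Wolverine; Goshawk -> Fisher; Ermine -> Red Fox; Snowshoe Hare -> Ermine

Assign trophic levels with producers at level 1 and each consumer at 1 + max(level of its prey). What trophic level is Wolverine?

Spruce Needles is a producer → level 1.
Red Squirrel eats Spruce Needles (level 1); other prey at levels: Alder Leaves 1, Moss 1 → level 2.
Goshawk eats Red Squirrel → level 3.
Wolverine eats Goshawk (level 3); other prey at levels: Deer Mouse 2, Red Squirrel 2, Ermine 3 → level 4.

Trophic level 4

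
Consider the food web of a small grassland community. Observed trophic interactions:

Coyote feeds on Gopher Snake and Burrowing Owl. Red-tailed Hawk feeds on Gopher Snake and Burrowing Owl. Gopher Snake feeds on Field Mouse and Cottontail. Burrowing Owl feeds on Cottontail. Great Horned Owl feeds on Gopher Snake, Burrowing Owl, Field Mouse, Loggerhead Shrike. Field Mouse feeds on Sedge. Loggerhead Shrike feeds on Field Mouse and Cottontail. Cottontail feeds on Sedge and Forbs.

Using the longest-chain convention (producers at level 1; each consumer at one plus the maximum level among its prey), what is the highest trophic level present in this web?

Producers (level 1): Sedge, Forbs.
Sedge → Cottontail → Burrowing Owl → Great Horned Owl gives Great Horned Owl level 4.
No species has a prey at level 4, so no species reaches level 5.

4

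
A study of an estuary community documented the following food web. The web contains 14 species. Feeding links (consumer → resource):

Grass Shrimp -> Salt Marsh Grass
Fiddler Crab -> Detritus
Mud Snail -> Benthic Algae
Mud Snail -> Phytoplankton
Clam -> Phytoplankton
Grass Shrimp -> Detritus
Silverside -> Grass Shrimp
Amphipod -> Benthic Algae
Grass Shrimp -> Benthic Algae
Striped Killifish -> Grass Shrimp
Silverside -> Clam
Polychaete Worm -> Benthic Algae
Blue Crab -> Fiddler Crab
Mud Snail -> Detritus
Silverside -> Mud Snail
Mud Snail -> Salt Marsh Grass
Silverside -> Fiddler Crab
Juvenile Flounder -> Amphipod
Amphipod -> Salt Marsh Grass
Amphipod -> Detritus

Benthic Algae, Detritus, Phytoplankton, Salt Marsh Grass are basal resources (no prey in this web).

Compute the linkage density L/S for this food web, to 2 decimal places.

L/S = 1.43

There are L = 20 links among S = 14 species.
L/S = 20/14 = 1.4286 ≈ 1.43.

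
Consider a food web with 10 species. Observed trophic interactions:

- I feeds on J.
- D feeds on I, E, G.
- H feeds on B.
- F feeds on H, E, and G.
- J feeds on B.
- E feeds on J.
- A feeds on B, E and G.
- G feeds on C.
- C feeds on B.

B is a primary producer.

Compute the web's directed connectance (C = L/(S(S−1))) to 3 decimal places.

The web has S = 10 species and L = 15 feeding links.
C = L / (S(S−1)) = 15 / 90 = 0.1667 ≈ 0.167.

C = 0.167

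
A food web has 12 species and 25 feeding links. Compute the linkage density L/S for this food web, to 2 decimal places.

L/S = 2.08

There are L = 25 links among S = 12 species.
L/S = 25/12 = 2.0833 ≈ 2.08.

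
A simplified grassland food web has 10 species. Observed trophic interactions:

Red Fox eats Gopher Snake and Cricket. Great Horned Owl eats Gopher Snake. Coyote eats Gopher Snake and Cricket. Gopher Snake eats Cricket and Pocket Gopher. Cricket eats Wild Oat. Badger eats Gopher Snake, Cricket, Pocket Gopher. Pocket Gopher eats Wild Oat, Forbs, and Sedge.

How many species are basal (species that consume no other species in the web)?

3

Basal species (no prey listed): Forbs, Sedge, Wild Oat.
Count: 3.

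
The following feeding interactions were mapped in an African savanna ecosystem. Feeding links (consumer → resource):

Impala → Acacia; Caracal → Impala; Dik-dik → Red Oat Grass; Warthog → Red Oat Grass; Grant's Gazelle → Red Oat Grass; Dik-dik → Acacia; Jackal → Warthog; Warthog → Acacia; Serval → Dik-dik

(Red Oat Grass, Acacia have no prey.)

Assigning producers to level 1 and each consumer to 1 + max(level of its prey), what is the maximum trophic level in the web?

Producers (level 1): Red Oat Grass, Acacia.
Acacia → Impala → Caracal gives Caracal level 3.
No species has a prey at level 3, so no species reaches level 4.

3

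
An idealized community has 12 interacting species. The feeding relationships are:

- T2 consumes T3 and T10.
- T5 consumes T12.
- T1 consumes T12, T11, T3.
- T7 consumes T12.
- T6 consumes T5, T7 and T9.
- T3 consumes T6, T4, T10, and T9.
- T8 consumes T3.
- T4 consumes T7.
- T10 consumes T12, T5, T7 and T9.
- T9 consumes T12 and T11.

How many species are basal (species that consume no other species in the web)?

2

Basal species (no prey listed): T11, T12.
Count: 2.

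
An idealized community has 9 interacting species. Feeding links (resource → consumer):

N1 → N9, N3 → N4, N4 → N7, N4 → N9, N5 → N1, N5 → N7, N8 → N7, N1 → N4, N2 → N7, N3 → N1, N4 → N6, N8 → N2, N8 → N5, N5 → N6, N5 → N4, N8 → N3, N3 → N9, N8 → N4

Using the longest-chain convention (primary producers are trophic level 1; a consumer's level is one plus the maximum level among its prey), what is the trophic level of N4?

N8 is a producer → level 1.
N5 eats N8 → level 2.
N1 eats N5 (level 2); other prey at levels: N3 2 → level 3.
N4 eats N1 (level 3); other prey at levels: N8 1, N5 2, N3 2 → level 4.

Trophic level 4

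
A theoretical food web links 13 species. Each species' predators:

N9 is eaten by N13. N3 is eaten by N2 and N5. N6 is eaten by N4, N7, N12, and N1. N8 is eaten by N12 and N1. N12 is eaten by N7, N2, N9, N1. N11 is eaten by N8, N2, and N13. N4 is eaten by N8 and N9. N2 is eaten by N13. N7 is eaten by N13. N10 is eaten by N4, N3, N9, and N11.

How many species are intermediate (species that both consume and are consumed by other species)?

8

Intermediate species (has both prey and predators): N11, N3, N4, N8, N12, N9, N7, N2.
Count: 8.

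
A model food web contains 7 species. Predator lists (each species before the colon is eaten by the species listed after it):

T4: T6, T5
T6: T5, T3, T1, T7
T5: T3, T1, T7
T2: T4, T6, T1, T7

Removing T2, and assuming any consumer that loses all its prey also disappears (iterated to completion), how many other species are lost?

Remove T2.
Round 1: T4 (all prey gone) → extinct.
Round 2: T6 (all prey gone) → extinct.
Round 3: T5 (all prey gone) → extinct.
Round 4: T3 (all prey gone), T1 (all prey gone), T7 (all prey gone) → extinct.
No further losses. Total secondary extinctions: 6.

6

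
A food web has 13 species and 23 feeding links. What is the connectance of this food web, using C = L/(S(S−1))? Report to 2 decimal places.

The web has S = 13 species and L = 23 feeding links.
C = L / (S(S−1)) = 23 / 156 = 0.1474 ≈ 0.15.

C = 0.15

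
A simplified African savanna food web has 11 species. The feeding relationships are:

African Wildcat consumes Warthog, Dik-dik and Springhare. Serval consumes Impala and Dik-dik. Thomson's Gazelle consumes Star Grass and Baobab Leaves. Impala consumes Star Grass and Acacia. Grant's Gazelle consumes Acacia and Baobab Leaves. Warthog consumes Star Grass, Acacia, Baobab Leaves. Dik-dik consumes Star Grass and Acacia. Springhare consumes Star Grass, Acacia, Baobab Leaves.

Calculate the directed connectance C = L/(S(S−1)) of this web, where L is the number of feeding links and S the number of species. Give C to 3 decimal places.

C = 0.173

The web has S = 11 species and L = 19 feeding links.
C = L / (S(S−1)) = 19 / 110 = 0.1727 ≈ 0.173.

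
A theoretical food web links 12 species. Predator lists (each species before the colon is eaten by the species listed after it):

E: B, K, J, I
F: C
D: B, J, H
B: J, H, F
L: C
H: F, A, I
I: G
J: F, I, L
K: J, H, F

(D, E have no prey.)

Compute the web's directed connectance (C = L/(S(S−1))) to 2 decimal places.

The web has S = 12 species and L = 22 feeding links.
C = L / (S(S−1)) = 22 / 132 = 0.1667 ≈ 0.17.

C = 0.17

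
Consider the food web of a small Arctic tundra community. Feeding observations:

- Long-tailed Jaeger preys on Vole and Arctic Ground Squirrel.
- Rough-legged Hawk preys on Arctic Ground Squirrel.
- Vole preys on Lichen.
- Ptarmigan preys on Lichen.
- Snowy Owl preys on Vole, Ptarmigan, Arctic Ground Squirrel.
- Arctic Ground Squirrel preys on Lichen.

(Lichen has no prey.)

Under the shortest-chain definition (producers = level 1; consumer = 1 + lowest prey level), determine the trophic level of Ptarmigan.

Lichen is a producer → level 1.
Ptarmigan eats Lichen → level 2.

Trophic level 2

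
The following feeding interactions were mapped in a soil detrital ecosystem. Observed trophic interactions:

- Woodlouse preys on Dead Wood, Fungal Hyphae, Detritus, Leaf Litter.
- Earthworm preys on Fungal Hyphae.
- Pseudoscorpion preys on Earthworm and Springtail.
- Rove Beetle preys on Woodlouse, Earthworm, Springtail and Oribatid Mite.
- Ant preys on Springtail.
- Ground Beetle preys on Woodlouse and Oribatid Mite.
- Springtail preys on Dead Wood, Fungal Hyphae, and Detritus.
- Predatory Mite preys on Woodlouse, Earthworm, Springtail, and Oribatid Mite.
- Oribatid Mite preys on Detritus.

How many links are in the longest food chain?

One longest chain: Detritus → Oribatid Mite → Predatory Mite.
It has 3 species and 2 links.

2 links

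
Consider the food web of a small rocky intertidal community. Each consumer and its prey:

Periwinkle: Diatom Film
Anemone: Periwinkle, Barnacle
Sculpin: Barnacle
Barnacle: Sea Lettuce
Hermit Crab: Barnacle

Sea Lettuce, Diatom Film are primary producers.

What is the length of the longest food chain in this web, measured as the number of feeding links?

2 links

One longest chain: Sea Lettuce → Barnacle → Sculpin.
It has 3 species and 2 links.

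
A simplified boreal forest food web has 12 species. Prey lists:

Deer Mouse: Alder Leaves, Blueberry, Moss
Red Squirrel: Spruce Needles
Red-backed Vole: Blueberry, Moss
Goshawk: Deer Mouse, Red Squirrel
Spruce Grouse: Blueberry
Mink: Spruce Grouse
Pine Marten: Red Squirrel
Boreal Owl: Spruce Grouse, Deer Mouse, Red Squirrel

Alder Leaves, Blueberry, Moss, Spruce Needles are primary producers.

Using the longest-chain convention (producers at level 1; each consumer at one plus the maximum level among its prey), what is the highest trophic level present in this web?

3

Producers (level 1): Alder Leaves, Blueberry, Moss, Spruce Needles.
Alder Leaves → Deer Mouse → Goshawk gives Goshawk level 3.
No species has a prey at level 3, so no species reaches level 4.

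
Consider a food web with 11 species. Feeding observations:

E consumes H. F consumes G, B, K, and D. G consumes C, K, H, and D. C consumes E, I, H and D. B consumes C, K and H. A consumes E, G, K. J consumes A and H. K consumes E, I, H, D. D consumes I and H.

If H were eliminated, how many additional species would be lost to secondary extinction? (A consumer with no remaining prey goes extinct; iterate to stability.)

1

Remove H.
Round 1: E (all prey gone) → extinct.
No further losses. Total secondary extinctions: 1.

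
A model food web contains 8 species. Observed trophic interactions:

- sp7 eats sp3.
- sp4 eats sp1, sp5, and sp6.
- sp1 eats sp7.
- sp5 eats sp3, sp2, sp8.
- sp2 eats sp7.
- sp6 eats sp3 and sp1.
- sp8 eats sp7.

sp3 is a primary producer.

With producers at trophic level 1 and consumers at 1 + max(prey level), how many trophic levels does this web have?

5

Producers (level 1): sp3.
sp3 → sp7 → sp1 → sp6 → sp4 gives sp4 level 5.
No species has a prey at level 5, so no species reaches level 6.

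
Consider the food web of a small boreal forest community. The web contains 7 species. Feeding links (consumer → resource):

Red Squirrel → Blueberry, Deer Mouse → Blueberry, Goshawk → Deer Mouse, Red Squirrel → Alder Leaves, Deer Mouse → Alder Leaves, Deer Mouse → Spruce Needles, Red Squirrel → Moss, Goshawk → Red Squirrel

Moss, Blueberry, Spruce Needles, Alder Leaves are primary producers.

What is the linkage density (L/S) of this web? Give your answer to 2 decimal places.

L/S = 1.14

There are L = 8 links among S = 7 species.
L/S = 8/7 = 1.1429 ≈ 1.14.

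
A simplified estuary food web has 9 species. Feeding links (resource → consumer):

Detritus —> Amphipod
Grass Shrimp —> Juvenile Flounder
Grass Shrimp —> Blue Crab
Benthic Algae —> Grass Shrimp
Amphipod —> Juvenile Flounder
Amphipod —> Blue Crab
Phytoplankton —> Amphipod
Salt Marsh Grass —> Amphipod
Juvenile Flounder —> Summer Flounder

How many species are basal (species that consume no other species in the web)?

Basal species (no prey listed): Detritus, Phytoplankton, Salt Marsh Grass, Benthic Algae.
Count: 4.

4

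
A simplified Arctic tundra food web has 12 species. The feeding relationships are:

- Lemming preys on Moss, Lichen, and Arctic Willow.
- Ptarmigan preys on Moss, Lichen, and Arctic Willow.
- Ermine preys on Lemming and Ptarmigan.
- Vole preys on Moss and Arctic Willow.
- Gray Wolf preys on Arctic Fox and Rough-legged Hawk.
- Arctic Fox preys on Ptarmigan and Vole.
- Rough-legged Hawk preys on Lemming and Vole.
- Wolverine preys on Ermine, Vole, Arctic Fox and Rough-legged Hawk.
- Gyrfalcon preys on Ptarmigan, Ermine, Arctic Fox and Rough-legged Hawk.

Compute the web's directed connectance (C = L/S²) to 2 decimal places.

The web has S = 12 species and L = 24 feeding links.
C = L / S² = 24 / 144 = 0.1667 ≈ 0.17.

C = 0.17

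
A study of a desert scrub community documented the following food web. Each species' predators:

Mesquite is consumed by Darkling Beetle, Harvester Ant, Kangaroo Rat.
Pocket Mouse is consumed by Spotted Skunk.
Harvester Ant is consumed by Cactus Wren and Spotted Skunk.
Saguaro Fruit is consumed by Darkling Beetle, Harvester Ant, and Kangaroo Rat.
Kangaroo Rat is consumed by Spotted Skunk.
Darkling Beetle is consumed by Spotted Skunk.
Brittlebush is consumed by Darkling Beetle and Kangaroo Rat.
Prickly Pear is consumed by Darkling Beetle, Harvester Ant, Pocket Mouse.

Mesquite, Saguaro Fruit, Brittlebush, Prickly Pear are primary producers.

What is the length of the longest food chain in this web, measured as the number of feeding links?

2 links

One longest chain: Mesquite → Harvester Ant → Spotted Skunk.
It has 3 species and 2 links.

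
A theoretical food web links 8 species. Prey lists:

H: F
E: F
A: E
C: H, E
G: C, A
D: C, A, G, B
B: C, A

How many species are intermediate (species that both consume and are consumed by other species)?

6

Intermediate species (has both prey and predators): H, E, C, A, G, B.
Count: 6.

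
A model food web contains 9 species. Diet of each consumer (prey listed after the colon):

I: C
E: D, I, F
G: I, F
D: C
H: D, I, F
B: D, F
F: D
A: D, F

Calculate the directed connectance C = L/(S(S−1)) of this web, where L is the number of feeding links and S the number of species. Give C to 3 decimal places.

The web has S = 9 species and L = 15 feeding links.
C = L / (S(S−1)) = 15 / 72 = 0.2083 ≈ 0.208.

C = 0.208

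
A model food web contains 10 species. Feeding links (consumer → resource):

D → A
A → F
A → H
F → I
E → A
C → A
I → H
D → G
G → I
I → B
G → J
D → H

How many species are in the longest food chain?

5 species

One longest chain: H → I → F → A → D.
It has 5 species and 4 links.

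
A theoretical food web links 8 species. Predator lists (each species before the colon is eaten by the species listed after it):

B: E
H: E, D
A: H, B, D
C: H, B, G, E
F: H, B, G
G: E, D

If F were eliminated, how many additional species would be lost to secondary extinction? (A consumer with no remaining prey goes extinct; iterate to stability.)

Remove F.
Every predator of it retains at least one other prey: H still has A, C; B still has A, C; G still has C.
No consumer loses all prey, so no secondary extinctions occur.

0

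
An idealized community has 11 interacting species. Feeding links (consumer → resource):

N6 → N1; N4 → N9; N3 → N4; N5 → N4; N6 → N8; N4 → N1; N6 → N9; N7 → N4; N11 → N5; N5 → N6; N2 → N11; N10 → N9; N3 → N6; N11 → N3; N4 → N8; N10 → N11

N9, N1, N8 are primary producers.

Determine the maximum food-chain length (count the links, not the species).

4 links

One longest chain: N9 → N4 → N5 → N11 → N10.
It has 5 species and 4 links.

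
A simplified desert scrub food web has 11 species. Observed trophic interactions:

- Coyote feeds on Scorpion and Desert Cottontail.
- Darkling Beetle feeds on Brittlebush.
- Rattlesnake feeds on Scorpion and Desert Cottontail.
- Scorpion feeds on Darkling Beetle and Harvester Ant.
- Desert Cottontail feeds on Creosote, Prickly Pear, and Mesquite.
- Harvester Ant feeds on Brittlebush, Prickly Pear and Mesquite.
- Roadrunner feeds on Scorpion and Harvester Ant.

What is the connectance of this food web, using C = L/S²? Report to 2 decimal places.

The web has S = 11 species and L = 15 feeding links.
C = L / S² = 15 / 121 = 0.1240 ≈ 0.12.

C = 0.12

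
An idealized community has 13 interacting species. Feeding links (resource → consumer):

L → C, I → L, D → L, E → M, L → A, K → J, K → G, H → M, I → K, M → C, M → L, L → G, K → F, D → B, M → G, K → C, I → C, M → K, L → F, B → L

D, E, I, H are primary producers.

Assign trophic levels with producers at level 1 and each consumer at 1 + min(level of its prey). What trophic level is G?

E is a producer → level 1.
M eats E → level 2.
G eats M → level 3.
No prey of G is below level 2, so 3 is the minimum.

Trophic level 3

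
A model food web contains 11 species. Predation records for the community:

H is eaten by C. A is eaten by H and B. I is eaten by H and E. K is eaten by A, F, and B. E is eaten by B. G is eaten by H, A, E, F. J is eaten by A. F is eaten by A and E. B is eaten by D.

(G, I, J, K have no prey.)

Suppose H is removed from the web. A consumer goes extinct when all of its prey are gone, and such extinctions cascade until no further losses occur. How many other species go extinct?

1

Remove H.
Round 1: C (all prey gone) → extinct.
No further losses. Total secondary extinctions: 1.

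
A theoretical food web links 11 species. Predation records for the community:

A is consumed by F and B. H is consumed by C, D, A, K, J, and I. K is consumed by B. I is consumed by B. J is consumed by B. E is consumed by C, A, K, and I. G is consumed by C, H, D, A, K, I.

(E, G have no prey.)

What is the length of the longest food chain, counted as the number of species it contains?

One longest chain: G → H → I → B.
It has 4 species and 3 links.

4 species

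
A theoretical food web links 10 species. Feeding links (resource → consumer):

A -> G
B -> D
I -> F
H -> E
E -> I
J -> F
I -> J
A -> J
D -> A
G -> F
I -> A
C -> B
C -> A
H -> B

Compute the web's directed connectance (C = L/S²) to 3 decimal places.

C = 0.140

The web has S = 10 species and L = 14 feeding links.
C = L / S² = 14 / 100 = 0.1400 ≈ 0.140.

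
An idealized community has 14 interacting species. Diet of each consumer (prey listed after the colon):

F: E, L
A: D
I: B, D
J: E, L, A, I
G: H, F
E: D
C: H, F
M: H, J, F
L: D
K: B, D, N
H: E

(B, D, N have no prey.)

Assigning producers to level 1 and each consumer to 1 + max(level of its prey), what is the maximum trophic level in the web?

Producers (level 1): B, D, N.
D → E → H → G gives G level 4.
No species has a prey at level 4, so no species reaches level 5.

4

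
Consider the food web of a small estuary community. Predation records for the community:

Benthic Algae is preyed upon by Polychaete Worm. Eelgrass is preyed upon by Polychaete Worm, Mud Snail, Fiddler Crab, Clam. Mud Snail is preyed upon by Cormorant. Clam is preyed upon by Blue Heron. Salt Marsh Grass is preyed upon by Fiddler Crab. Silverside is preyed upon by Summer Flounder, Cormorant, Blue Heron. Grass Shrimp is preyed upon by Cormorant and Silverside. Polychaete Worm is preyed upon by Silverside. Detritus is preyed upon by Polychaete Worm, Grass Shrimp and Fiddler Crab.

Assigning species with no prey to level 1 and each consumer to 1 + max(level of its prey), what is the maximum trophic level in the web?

4

Basal resources (level 1): Salt Marsh Grass, Detritus, Benthic Algae, Eelgrass.
Detritus → Grass Shrimp → Silverside → Cormorant gives Cormorant level 4.
No species has a prey at level 4, so no species reaches level 5.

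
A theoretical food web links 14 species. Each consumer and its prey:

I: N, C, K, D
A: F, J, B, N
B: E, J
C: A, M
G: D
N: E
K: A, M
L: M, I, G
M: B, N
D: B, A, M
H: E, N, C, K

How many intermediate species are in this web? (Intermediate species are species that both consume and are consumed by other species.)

Intermediate species (has both prey and predators): B, N, A, M, C, K, D, I, G.
Count: 9.

9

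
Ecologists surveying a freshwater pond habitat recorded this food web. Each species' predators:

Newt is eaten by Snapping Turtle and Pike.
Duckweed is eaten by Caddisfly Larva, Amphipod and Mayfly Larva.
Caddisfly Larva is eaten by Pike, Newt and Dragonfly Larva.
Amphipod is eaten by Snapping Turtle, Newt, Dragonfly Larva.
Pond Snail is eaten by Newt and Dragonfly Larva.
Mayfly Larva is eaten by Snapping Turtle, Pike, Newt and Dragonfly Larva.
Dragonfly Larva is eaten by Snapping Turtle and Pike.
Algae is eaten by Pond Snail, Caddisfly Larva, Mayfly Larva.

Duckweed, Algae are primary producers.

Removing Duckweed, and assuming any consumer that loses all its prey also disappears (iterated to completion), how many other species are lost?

Remove Duckweed.
Round 1: Amphipod (all prey gone) → extinct.
No further losses. Total secondary extinctions: 1.

1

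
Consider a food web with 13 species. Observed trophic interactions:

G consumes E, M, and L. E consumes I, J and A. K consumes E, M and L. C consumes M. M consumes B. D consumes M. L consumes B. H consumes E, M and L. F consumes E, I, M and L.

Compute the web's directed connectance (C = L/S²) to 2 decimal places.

C = 0.12

The web has S = 13 species and L = 20 feeding links.
C = L / S² = 20 / 169 = 0.1183 ≈ 0.12.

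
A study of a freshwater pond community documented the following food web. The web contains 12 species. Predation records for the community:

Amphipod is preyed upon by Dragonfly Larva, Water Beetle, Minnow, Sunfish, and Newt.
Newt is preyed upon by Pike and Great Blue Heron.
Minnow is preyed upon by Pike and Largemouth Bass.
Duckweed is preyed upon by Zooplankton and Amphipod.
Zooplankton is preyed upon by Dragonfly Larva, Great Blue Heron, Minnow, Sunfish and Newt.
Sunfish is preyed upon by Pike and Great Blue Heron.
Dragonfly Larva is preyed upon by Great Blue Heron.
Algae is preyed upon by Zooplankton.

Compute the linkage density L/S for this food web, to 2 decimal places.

L/S = 1.67

There are L = 20 links among S = 12 species.
L/S = 20/12 = 1.6667 ≈ 1.67.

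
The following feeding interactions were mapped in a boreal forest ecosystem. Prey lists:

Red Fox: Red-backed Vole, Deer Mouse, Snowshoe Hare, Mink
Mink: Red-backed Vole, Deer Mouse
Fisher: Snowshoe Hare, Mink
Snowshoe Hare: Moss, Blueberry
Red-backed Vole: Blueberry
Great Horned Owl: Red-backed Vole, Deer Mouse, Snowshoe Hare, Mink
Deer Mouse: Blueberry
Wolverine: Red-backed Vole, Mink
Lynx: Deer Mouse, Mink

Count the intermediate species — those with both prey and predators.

4

Intermediate species (has both prey and predators): Red-backed Vole, Deer Mouse, Snowshoe Hare, Mink.
Count: 4.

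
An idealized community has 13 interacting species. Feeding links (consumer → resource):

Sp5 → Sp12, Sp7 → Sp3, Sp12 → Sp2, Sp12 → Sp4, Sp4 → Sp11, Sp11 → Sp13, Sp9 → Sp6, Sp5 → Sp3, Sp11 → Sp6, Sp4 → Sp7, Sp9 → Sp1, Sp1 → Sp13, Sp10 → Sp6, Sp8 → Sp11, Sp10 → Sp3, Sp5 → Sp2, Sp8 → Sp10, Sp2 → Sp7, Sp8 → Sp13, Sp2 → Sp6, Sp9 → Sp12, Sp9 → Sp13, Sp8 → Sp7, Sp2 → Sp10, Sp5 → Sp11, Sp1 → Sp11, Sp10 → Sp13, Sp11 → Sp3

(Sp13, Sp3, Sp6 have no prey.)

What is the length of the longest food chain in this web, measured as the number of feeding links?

4 links

One longest chain: Sp3 → Sp7 → Sp4 → Sp12 → Sp5.
It has 5 species and 4 links.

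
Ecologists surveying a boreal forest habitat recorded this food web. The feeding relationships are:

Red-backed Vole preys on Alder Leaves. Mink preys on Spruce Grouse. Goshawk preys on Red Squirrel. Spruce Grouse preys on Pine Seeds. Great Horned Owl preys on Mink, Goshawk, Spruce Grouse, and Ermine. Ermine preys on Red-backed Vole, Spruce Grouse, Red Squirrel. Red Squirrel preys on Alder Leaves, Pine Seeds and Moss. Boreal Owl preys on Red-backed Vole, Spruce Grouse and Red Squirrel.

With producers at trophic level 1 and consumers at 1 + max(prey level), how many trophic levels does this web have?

Producers (level 1): Moss, Pine Seeds, Alder Leaves.
Pine Seeds → Spruce Grouse → Mink → Great Horned Owl gives Great Horned Owl level 4.
No species has a prey at level 4, so no species reaches level 5.

4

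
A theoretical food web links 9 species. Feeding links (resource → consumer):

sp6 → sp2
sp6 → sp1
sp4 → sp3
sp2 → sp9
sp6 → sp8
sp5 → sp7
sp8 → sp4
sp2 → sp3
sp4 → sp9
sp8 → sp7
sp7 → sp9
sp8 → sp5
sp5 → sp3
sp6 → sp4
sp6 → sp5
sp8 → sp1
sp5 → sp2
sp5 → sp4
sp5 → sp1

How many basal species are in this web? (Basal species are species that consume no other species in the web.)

1

Basal species (no prey listed): sp6.
Count: 1.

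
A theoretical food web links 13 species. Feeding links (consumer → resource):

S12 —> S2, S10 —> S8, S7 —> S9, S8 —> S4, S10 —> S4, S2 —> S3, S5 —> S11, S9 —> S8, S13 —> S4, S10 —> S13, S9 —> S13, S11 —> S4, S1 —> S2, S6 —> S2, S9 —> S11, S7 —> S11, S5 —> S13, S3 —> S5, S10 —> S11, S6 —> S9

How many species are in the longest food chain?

6 species

One longest chain: S4 → S11 → S5 → S3 → S2 → S6.
It has 6 species and 5 links.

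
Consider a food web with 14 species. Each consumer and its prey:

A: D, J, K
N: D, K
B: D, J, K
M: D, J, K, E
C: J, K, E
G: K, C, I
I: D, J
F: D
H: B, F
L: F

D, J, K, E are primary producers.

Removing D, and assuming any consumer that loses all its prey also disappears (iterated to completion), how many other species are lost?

Remove D.
Round 1: F (all prey gone) → extinct.
Round 2: L (all prey gone) → extinct.
No further losses. Total secondary extinctions: 2.

2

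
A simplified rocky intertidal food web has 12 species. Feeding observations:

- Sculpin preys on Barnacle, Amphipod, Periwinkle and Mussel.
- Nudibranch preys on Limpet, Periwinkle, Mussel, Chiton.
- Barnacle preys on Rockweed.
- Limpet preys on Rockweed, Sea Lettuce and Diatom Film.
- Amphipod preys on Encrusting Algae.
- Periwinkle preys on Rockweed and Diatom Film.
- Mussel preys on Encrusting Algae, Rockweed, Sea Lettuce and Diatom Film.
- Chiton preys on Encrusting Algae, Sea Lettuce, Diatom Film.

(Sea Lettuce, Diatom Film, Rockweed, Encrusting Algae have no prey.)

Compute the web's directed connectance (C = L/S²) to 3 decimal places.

C = 0.153

The web has S = 12 species and L = 22 feeding links.
C = L / S² = 22 / 144 = 0.1528 ≈ 0.153.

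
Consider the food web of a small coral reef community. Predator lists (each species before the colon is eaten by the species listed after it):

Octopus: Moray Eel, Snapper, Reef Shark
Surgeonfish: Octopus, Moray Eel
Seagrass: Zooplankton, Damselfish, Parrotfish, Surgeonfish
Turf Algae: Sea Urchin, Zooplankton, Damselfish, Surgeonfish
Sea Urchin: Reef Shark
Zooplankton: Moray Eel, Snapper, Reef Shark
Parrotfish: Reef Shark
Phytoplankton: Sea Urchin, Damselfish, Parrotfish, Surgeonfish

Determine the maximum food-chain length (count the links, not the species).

3 links

One longest chain: Phytoplankton → Surgeonfish → Octopus → Moray Eel.
It has 4 species and 3 links.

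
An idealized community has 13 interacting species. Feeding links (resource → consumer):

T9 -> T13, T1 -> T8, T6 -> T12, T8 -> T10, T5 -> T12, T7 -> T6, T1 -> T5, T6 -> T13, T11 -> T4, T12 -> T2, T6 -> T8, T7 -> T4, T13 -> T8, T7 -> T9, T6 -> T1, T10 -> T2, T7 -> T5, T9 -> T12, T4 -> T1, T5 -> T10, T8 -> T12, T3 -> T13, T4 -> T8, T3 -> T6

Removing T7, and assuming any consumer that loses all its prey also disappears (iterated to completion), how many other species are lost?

1

Remove T7.
Round 1: T9 (all prey gone) → extinct.
No further losses. Total secondary extinctions: 1.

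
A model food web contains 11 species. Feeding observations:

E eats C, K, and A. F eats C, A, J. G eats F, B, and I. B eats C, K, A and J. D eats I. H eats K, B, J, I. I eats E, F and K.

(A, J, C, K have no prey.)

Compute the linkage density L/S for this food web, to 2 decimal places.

L/S = 1.91

There are L = 21 links among S = 11 species.
L/S = 21/11 = 1.9091 ≈ 1.91.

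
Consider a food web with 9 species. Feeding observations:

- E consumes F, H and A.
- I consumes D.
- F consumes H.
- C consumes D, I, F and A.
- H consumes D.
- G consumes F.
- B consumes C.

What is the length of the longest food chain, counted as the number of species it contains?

One longest chain: D → H → F → C → B.
It has 5 species and 4 links.

5 species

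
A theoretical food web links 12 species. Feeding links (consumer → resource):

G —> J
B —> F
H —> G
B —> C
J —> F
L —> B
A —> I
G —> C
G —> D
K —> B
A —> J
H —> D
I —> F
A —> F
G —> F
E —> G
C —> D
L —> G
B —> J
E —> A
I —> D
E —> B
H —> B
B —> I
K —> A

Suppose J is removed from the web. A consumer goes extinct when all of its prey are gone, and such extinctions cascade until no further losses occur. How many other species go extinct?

Remove J.
Every predator of it retains at least one other prey: G still has F, D, C; B still has F, C, I; A still has F, I.
No consumer loses all prey, so no secondary extinctions occur.

0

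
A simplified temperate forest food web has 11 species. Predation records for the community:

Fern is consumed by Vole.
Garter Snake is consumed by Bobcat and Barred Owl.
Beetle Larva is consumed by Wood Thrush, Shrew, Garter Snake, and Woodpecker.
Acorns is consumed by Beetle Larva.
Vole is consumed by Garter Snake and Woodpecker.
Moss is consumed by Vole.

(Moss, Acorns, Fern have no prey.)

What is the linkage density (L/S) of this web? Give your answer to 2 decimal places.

There are L = 11 links among S = 11 species.
L/S = 11/11 = 1.0000 ≈ 1.00.

L/S = 1.00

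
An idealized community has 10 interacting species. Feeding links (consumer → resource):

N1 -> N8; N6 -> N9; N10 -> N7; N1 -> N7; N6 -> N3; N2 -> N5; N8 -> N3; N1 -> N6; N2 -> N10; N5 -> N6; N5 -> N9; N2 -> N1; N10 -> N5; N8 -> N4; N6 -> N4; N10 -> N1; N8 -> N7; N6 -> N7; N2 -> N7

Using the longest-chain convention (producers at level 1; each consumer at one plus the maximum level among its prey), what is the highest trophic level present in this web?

Producers (level 1): N7, N9, N3, N4.
N7 → N6 → N1 → N10 → N2 gives N2 level 5.
No species has a prey at level 5, so no species reaches level 6.

5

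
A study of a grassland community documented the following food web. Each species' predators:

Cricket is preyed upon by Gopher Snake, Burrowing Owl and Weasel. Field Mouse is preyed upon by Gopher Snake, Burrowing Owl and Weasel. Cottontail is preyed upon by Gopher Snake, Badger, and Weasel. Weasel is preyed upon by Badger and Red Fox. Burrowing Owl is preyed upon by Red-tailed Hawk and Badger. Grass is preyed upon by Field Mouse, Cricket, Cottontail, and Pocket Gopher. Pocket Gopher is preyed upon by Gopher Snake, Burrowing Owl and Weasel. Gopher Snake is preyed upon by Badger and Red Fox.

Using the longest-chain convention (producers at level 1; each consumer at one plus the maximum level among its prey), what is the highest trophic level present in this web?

4

Producers (level 1): Grass.
Grass → Field Mouse → Burrowing Owl → Red-tailed Hawk gives Red-tailed Hawk level 4.
No species has a prey at level 4, so no species reaches level 5.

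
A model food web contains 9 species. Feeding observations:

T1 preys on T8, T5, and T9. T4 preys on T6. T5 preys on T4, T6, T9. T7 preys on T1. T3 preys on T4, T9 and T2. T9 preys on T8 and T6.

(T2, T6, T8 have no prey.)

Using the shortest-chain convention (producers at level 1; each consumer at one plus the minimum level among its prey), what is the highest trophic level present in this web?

Producers (level 1): T2, T6, T8.
Following each consumer down to its lowest-level prey: T8 → T1 → T7 (levels 1 through 3).
All prey of T7 (T1 2) are at level 2 or above, so T7 is at level 1 + 2 = 3.
Every consumer has at least one prey at level 2 or below, so none exceeds level 3.

3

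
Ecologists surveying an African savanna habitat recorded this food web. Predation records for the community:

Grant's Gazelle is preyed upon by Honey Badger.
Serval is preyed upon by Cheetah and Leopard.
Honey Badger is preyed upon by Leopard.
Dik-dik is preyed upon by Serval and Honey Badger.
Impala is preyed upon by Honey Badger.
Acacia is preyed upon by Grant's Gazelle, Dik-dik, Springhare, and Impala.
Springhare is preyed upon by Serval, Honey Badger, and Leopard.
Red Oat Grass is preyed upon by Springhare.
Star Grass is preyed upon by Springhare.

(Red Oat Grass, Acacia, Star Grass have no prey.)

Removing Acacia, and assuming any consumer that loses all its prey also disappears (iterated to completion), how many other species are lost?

Remove Acacia.
Round 1: Dik-dik (all prey gone), Grant's Gazelle (all prey gone), Impala (all prey gone) → extinct.
No further losses. Total secondary extinctions: 3.

3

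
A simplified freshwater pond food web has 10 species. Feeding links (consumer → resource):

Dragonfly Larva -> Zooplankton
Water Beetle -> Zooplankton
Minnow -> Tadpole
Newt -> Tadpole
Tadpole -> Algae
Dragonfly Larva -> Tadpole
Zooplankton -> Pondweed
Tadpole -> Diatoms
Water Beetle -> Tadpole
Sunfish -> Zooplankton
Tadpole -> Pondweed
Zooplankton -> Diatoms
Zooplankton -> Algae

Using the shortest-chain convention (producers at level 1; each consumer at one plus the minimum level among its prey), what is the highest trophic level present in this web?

Producers (level 1): Pondweed, Algae, Diatoms.
Following each consumer down to its lowest-level prey: Pondweed → Tadpole → Newt (levels 1 through 3).
All prey of Newt (Tadpole 2) are at level 2 or above, so Newt is at level 1 + 2 = 3.
Every consumer has at least one prey at level 2 or below, so none exceeds level 3.

3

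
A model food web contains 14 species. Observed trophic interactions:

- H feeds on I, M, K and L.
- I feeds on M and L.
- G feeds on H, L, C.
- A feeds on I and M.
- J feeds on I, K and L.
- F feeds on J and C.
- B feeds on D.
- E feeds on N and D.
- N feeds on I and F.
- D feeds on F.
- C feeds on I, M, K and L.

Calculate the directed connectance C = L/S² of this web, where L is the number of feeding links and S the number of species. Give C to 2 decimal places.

C = 0.13

The web has S = 14 species and L = 26 feeding links.
C = L / S² = 26 / 196 = 0.1327 ≈ 0.13.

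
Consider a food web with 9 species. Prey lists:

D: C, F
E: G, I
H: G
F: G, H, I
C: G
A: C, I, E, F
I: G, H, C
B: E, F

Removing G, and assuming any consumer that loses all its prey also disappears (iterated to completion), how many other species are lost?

Remove G.
Round 1: H (all prey gone), C (all prey gone) → extinct.
Round 2: I (all prey gone) → extinct.
Round 3: E (all prey gone), F (all prey gone) → extinct.
Round 4: A (all prey gone), D (all prey gone), B (all prey gone) → extinct.
No further losses. Total secondary extinctions: 8.

8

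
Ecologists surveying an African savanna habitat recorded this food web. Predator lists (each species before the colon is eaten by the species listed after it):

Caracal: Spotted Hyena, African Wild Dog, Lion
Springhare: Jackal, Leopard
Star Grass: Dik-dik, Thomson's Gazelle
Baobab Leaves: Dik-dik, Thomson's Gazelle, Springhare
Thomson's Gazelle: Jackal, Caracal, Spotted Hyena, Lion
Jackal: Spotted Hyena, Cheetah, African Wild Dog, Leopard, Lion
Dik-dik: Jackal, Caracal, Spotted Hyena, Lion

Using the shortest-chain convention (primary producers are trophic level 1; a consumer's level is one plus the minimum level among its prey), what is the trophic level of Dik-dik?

Star Grass is a producer → level 1.
Dik-dik eats Star Grass → level 2.

Trophic level 2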